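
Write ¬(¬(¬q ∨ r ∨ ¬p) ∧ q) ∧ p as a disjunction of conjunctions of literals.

(¬q ∧ p) ∨ (r ∧ p)

¬(¬(¬q ∨ r ∨ ¬p) ∧ q) ∧ p
= (¬¬(¬q ∨ r ∨ ¬p) ∨ ¬q) ∧ p   (De Morgan)
= (¬q ∨ r ∨ ¬p ∨ ¬q) ∧ p   (double negation)
= (¬q ∧ p) ∨ (r ∧ p) ∨ (¬p ∧ p) ∨ (¬q ∧ p)   (distribute ∧ over ∨)
= (¬q ∧ p) ∨ (r ∧ p)   (simplify)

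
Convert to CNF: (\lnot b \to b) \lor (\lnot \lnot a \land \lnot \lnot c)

(\lnot b \to b) \lor (\lnot \lnot a \land \lnot \lnot c)
≡ \lnot \lnot b \lor b \lor (\lnot \lnot a \land \lnot \lnot c)   (eliminate \to)
≡ b \lor b \lor (\lnot \lnot a \land \lnot \lnot c)   (double negation)
≡ b \lor b \lor (a \land \lnot \lnot c)   (double negation)
≡ b \lor b \lor (a \land c)   (double negation)
≡ (b \lor b \lor a) \land (b \lor b \lor c)   (distribute \lor over \land)
≡ (b \lor a) \land (b \lor c)   (simplify)

(b \lor a) \land (b \lor c)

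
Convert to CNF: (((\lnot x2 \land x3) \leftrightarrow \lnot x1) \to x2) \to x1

(x1 \lor \lnot x2) \land (x1 \lor x3)

(((\lnot x2 \land x3) \leftrightarrow \lnot x1) \to x2) \to x1
= \lnot (((\lnot x2 \land x3) \leftrightarrow \lnot x1) \to x2) \lor x1   (eliminate \to)
= \lnot (\lnot ((\lnot x2 \land x3) \leftrightarrow \lnot x1) \lor x2) \lor x1   (eliminate \to)
= \lnot (\lnot (((\lnot x2 \land x3) \to \lnot x1) \land (\lnot x1 \to (\lnot x2 \land x3))) \lor x2) \lor x1   (eliminate \leftrightarrow)
= \lnot (\lnot ((\lnot (\lnot x2 \land x3) \lor \lnot x1) \land (\lnot x1 \to (\lnot x2 \land x3))) \lor x2) \lor x1   (eliminate \to)
= \lnot (\lnot ((\lnot (\lnot x2 \land x3) \lor \lnot x1) \land (\lnot \lnot x1 \lor (\lnot x2 \land x3))) \lor x2) \lor x1   (eliminate \to)
= (\lnot \lnot ((\lnot (\lnot x2 \land x3) \lor \lnot x1) \land (\lnot \lnot x1 \lor (\lnot x2 \land x3))) \land \lnot x2) \lor x1   (De Morgan)
= ((\lnot (\lnot x2 \land x3) \lor \lnot x1) \land (\lnot \lnot x1 \lor (\lnot x2 \land x3)) \land \lnot x2) \lor x1   (double negation)
= ((\lnot \lnot x2 \lor \lnot x3 \lor \lnot x1) \land (\lnot \lnot x1 \lor (\lnot x2 \land x3)) \land \lnot x2) \lor x1   (De Morgan)
= ((x2 \lor \lnot x3 \lor \lnot x1) \land (\lnot \lnot x1 \lor (\lnot x2 \land x3)) \land \lnot x2) \lor x1   (double negation)
= ((x2 \lor \lnot x3 \lor \lnot x1) \land (x1 \lor (\lnot x2 \land x3)) \land \lnot x2) \lor x1   (double negation)
= (x2 \lor \lnot x3 \lor \lnot x1 \lor x1) \land (x1 \lor \lnot x2 \lor x1) \land (x1 \lor x3 \lor x1) \land (\lnot x2 \lor x1)   (distribute \lor over \land)
= (x1 \lor \lnot x2) \land (x1 \lor x3)   (simplify)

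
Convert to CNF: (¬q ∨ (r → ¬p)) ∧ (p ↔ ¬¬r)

(¬q ∨ ¬r ∨ ¬p) ∧ (¬p ∨ r) ∧ (¬r ∨ p)

(¬q ∨ (r → ¬p)) ∧ (p ↔ ¬¬r)
= (¬q ∨ ¬r ∨ ¬p) ∧ (p ↔ ¬¬r)   (eliminate →)
= (¬q ∨ ¬r ∨ ¬p) ∧ (p → ¬¬r) ∧ (¬¬r → p)   (eliminate ↔)
= (¬q ∨ ¬r ∨ ¬p) ∧ (¬p ∨ ¬¬r) ∧ (¬¬r → p)   (eliminate →)
= (¬q ∨ ¬r ∨ ¬p) ∧ (¬p ∨ ¬¬r) ∧ (¬¬¬r ∨ p)   (eliminate →)
= (¬q ∨ ¬r ∨ ¬p) ∧ (¬p ∨ r) ∧ (¬¬¬r ∨ p)   (double negation)
= (¬q ∨ ¬r ∨ ¬p) ∧ (¬p ∨ r) ∧ (¬r ∨ p)   (double negation)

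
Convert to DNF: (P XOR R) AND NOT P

(P XOR R) AND NOT P
≡ ((P AND NOT R) OR (NOT P AND R)) AND NOT P   [expand XOR]
≡ (P AND NOT R AND NOT P) OR (NOT P AND R AND NOT P)   [distribute AND over OR]
≡ NOT P AND R   [simplify]

NOT P AND R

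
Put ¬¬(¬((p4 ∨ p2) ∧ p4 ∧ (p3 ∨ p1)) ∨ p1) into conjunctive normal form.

¬¬(¬((p4 ∨ p2) ∧ p4 ∧ (p3 ∨ p1)) ∨ p1)
= ¬((p4 ∨ p2) ∧ p4 ∧ (p3 ∨ p1)) ∨ p1   [double negation]
= ¬(p4 ∨ p2) ∨ ¬p4 ∨ ¬(p3 ∨ p1) ∨ p1   [De Morgan]
= ¬p4 ∧ ¬p2 ∨ ¬p4 ∨ ¬(p3 ∨ p1) ∨ p1   [De Morgan]
= ¬p4 ∧ ¬p2 ∨ ¬p4 ∨ ¬p3 ∧ ¬p1 ∨ p1   [De Morgan]
= (¬p4 ∨ ¬p4 ∨ ¬p3 ∨ p1) ∧ (¬p4 ∨ ¬p4 ∨ ¬p1 ∨ p1) ∧ (¬p2 ∨ ¬p4 ∨ ¬p3 ∨ p1) ∧ (¬p2 ∨ ¬p4 ∨ ¬p1 ∨ p1)   [distribute ∨ over ∧]
= ¬p4 ∨ ¬p3 ∨ p1   [simplify]

¬p4 ∨ ¬p3 ∨ p1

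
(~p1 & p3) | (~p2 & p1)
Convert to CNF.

(~p1 & p3) | (~p2 & p1)
≡ (~p1 | ~p2) & (~p1 | p1) & (p3 | ~p2) & (p3 | p1)   [distribute | over &]
≡ (~p1 | ~p2) & (p3 | ~p2) & (p3 | p1)   [simplify]

(~p1 | ~p2) & (p3 | ~p2) & (p3 | p1)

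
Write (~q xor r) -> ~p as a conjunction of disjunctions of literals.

(q | r | ~p) & (~r | ~q | ~p)

(~q xor r) -> ~p
≡ ~(~q xor r) | ~p   — eliminate ->
≡ ~((~q | r) & ~(~q & r)) | ~p   — expand xor
≡ ~(~q | r) | ~~(~q & r) | ~p   — De Morgan
≡ (~~q & ~r) | ~~(~q & r) | ~p   — De Morgan
≡ (q & ~r) | ~~(~q & r) | ~p   — double negation
≡ (q & ~r) | (~q & r) | ~p   — double negation
≡ (q | ~q | ~p) & (q | r | ~p) & (~r | ~q | ~p) & (~r | r | ~p)   — distribute | over &
≡ (q | r | ~p) & (~r | ~q | ~p)   — simplify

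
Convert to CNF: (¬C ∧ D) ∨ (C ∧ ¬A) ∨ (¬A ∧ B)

(¬C ∨ ¬A) ∧ (D ∨ C ∨ B) ∧ (D ∨ ¬A)

(¬C ∧ D) ∨ (C ∧ ¬A) ∨ (¬A ∧ B)
= (¬C ∨ C ∨ ¬A) ∧ (¬C ∨ C ∨ B) ∧ (¬C ∨ ¬A ∨ ¬A) ∧ (¬C ∨ ¬A ∨ B) ∧ (D ∨ C ∨ ¬A) ∧ (D ∨ C ∨ B) ∧ (D ∨ ¬A ∨ ¬A) ∧ (D ∨ ¬A ∨ B)
= (¬C ∨ ¬A) ∧ (D ∨ C ∨ B) ∧ (D ∨ ¬A)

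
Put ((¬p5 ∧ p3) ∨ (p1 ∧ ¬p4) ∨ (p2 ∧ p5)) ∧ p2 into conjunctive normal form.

(p3 ∨ p1 ∨ p5) ∧ (p3 ∨ ¬p4 ∨ p5) ∧ p2

((¬p5 ∧ p3) ∨ (p1 ∧ ¬p4) ∨ (p2 ∧ p5)) ∧ p2
≡ (¬p5 ∨ p1 ∨ p2) ∧ (¬p5 ∨ p1 ∨ p5) ∧ (¬p5 ∨ ¬p4 ∨ p2) ∧ (¬p5 ∨ ¬p4 ∨ p5) ∧ (p3 ∨ p1 ∨ p2) ∧ (p3 ∨ p1 ∨ p5) ∧ (p3 ∨ ¬p4 ∨ p2) ∧ (p3 ∨ ¬p4 ∨ p5) ∧ p2   [distribute ∨ over ∧]
≡ (p3 ∨ p1 ∨ p5) ∧ (p3 ∨ ¬p4 ∨ p5) ∧ p2   [simplify]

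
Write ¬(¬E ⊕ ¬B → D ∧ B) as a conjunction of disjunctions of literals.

¬(¬E ⊕ ¬B → D ∧ B)
⇔ ¬(¬(¬E ⊕ ¬B) ∨ D ∧ B)   (eliminate →)
⇔ ¬(¬((¬E ∨ ¬B) ∧ ¬(¬E ∧ ¬B)) ∨ D ∧ B)   (expand ⊕)
⇔ ¬¬((¬E ∨ ¬B) ∧ ¬(¬E ∧ ¬B)) ∧ ¬(D ∧ B)   (De Morgan)
⇔ (¬E ∨ ¬B) ∧ ¬(¬E ∧ ¬B) ∧ ¬(D ∧ B)   (double negation)
⇔ (¬E ∨ ¬B) ∧ (¬¬E ∨ ¬¬B) ∧ ¬(D ∧ B)   (De Morgan)
⇔ (¬E ∨ ¬B) ∧ (E ∨ ¬¬B) ∧ ¬(D ∧ B)   (double negation)
⇔ (¬E ∨ ¬B) ∧ (E ∨ B) ∧ ¬(D ∧ B)   (double negation)
⇔ (¬E ∨ ¬B) ∧ (E ∨ B) ∧ (¬D ∨ ¬B)   (De Morgan)

(¬E ∨ ¬B) ∧ (E ∨ B) ∧ (¬D ∨ ¬B)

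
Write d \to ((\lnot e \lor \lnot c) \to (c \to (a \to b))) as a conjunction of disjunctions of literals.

\lnot d \lor e \lor \lnot c \lor \lnot a \lor b

d \to ((\lnot e \lor \lnot c) \to (c \to (a \to b)))
≡ \lnot d \lor ((\lnot e \lor \lnot c) \to (c \to (a \to b)))
≡ \lnot d \lor \lnot (\lnot e \lor \lnot c) \lor (c \to (a \to b))
≡ \lnot d \lor \lnot (\lnot e \lor \lnot c) \lor \lnot c \lor (a \to b)
≡ \lnot d \lor \lnot (\lnot e \lor \lnot c) \lor \lnot c \lor \lnot a \lor b
≡ \lnot d \lor (\lnot \lnot e \land \lnot \lnot c) \lor \lnot c \lor \lnot a \lor b
≡ \lnot d \lor (e \land \lnot \lnot c) \lor \lnot c \lor \lnot a \lor b
≡ \lnot d \lor (e \land c) \lor \lnot c \lor \lnot a \lor b
≡ (\lnot d \lor e \lor \lnot c \lor \lnot a \lor b) \land (\lnot d \lor c \lor \lnot c \lor \lnot a \lor b)
≡ \lnot d \lor e \lor \lnot c \lor \lnot a \lor b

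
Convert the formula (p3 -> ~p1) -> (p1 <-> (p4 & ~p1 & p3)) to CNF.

(p3 | ~p1) & (p1 | ~p4 | ~p3)

(p3 -> ~p1) -> (p1 <-> (p4 & ~p1 & p3))
≡ ~(p3 -> ~p1) | (p1 <-> (p4 & ~p1 & p3))   [eliminate ->]
≡ ~(~p3 | ~p1) | (p1 <-> (p4 & ~p1 & p3))   [eliminate ->]
≡ ~(~p3 | ~p1) | ((p1 -> (p4 & ~p1 & p3)) & ((p4 & ~p1 & p3) -> p1))   [eliminate <->]
≡ ~(~p3 | ~p1) | ((~p1 | (p4 & ~p1 & p3)) & ((p4 & ~p1 & p3) -> p1))   [eliminate ->]
≡ ~(~p3 | ~p1) | ((~p1 | (p4 & ~p1 & p3)) & (~(p4 & ~p1 & p3) | p1))   [eliminate ->]
≡ (~~p3 & ~~p1) | ((~p1 | (p4 & ~p1 & p3)) & (~(p4 & ~p1 & p3) | p1))   [De Morgan]
≡ (p3 & ~~p1) | ((~p1 | (p4 & ~p1 & p3)) & (~(p4 & ~p1 & p3) | p1))   [double negation]
≡ (p3 & p1) | ((~p1 | (p4 & ~p1 & p3)) & (~(p4 & ~p1 & p3) | p1))   [double negation]
≡ (p3 & p1) | ((~p1 | (p4 & ~p1 & p3)) & (~p4 | ~~p1 | ~p3 | p1))   [De Morgan]
≡ (p3 & p1) | ((~p1 | (p4 & ~p1 & p3)) & (~p4 | p1 | ~p3 | p1))   [double negation]
≡ (p3 | ~p1 | p4) & (p3 | ~p1 | ~p1) & (p3 | ~p1 | p3) & (p3 | ~p4 | p1 | ~p3 | p1) & (p1 | ~p1 | p4) & (p1 | ~p1 | ~p1) & (p1 | ~p1 | p3) & (p1 | ~p4 | p1 | ~p3 | p1)   [distribute | over &]
≡ (p3 | ~p1) & (p1 | ~p4 | ~p3)   [simplify]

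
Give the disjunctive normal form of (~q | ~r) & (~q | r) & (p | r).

(~q | ~r) & (~q | r) & (p | r)
⇔ (~q & ~q & p) | (~q & ~q & r) | (~q & r & p) | (~q & r & r) | (~r & ~q & p) | (~r & ~q & r) | (~r & r & p) | (~r & r & r)   — distribute & over |
⇔ (~q & p) | (~q & r)   — simplify

(~q & p) | (~q & r)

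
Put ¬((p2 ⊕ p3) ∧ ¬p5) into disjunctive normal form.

¬((p2 ⊕ p3) ∧ ¬p5)
≡ ¬(((p2 ∧ ¬p3) ∨ (¬p2 ∧ p3)) ∧ ¬p5)   [expand ⊕]
≡ ¬((p2 ∧ ¬p3) ∨ (¬p2 ∧ p3)) ∨ ¬¬p5   [De Morgan]
≡ (¬(p2 ∧ ¬p3) ∧ ¬(¬p2 ∧ p3)) ∨ ¬¬p5   [De Morgan]
≡ ((¬p2 ∨ ¬¬p3) ∧ ¬(¬p2 ∧ p3)) ∨ ¬¬p5   [De Morgan]
≡ ((¬p2 ∨ p3) ∧ ¬(¬p2 ∧ p3)) ∨ ¬¬p5   [double negation]
≡ ((¬p2 ∨ p3) ∧ (¬¬p2 ∨ ¬p3)) ∨ ¬¬p5   [De Morgan]
≡ ((¬p2 ∨ p3) ∧ (p2 ∨ ¬p3)) ∨ ¬¬p5   [double negation]
≡ ((¬p2 ∨ p3) ∧ (p2 ∨ ¬p3)) ∨ p5   [double negation]
≡ (¬p2 ∧ p2) ∨ (¬p2 ∧ ¬p3) ∨ (p3 ∧ p2) ∨ (p3 ∧ ¬p3) ∨ p5   [distribute ∧ over ∨]
≡ (¬p2 ∧ ¬p3) ∨ (p3 ∧ p2) ∨ p5   [simplify]

(¬p2 ∧ ¬p3) ∨ (p3 ∧ p2) ∨ p5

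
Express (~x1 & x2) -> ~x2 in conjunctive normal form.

(~x1 & x2) -> ~x2
= ~(~x1 & x2) | ~x2   [eliminate ->]
= ~~x1 | ~x2 | ~x2   [De Morgan]
= x1 | ~x2 | ~x2   [double negation]
= x1 | ~x2   [simplify]

x1 | ~x2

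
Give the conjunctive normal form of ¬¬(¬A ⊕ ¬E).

(¬A ∨ ¬E) ∧ (A ∨ E)

¬¬(¬A ⊕ ¬E)
= ¬¬((¬A ∨ ¬E) ∧ ¬(¬A ∧ ¬E))   [expand ⊕]
= (¬A ∨ ¬E) ∧ ¬(¬A ∧ ¬E)   [double negation]
= (¬A ∨ ¬E) ∧ (¬¬A ∨ ¬¬E)   [De Morgan]
= (¬A ∨ ¬E) ∧ (A ∨ ¬¬E)   [double negation]
= (¬A ∨ ¬E) ∧ (A ∨ E)   [double negation]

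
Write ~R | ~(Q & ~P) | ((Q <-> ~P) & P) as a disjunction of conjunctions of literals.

~R | ~(Q & ~P) | ((Q <-> ~P) & P)
= ~R | ~(Q & ~P) | ((Q -> ~P) & (~P -> Q) & P)   [eliminate <->]
= ~R | ~(Q & ~P) | ((~Q | ~P) & (~P -> Q) & P)   [eliminate ->]
= ~R | ~(Q & ~P) | ((~Q | ~P) & (~~P | Q) & P)   [eliminate ->]
= ~R | ~Q | ~~P | ((~Q | ~P) & (~~P | Q) & P)   [De Morgan]
= ~R | ~Q | P | ((~Q | ~P) & (~~P | Q) & P)   [double negation]
= ~R | ~Q | P | ((~Q | ~P) & (P | Q) & P)   [double negation]
= ~R | ~Q | P | (~Q & P & P) | (~Q & Q & P) | (~P & P & P) | (~P & Q & P)   [distribute & over |]
= ~R | ~Q | P   [simplify]

~R | ~Q | P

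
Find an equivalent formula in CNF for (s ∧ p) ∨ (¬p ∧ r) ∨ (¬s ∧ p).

(s ∧ p) ∨ (¬p ∧ r) ∨ (¬s ∧ p)
≡ (s ∨ ¬p ∨ ¬s) ∧ (s ∨ ¬p ∨ p) ∧ (s ∨ r ∨ ¬s) ∧ (s ∨ r ∨ p) ∧ (p ∨ ¬p ∨ ¬s) ∧ (p ∨ ¬p ∨ p) ∧ (p ∨ r ∨ ¬s) ∧ (p ∨ r ∨ p)
≡ p ∨ r

p ∨ r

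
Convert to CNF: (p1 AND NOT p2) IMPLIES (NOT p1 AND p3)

NOT p1 OR p2

(p1 AND NOT p2) IMPLIES (NOT p1 AND p3)
= NOT (p1 AND NOT p2) OR (NOT p1 AND p3)
= NOT p1 OR NOT NOT p2 OR (NOT p1 AND p3)
= NOT p1 OR p2 OR (NOT p1 AND p3)
= (NOT p1 OR p2 OR NOT p1) AND (NOT p1 OR p2 OR p3)
= NOT p1 OR p2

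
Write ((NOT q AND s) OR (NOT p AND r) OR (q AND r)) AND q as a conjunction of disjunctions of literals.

(NOT q OR r) AND (s OR r) AND q

((NOT q AND s) OR (NOT p AND r) OR (q AND r)) AND q
≡ (NOT q OR NOT p OR q) AND (NOT q OR NOT p OR r) AND (NOT q OR r OR q) AND (NOT q OR r OR r) AND (s OR NOT p OR q) AND (s OR NOT p OR r) AND (s OR r OR q) AND (s OR r OR r) AND q   (distribute OR over AND)
≡ (NOT q OR r) AND (s OR r) AND q   (simplify)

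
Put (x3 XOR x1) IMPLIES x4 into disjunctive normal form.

(x3 XOR x1) IMPLIES x4
≡ NOT (x3 XOR x1) OR x4   (eliminate IMPLIES)
≡ NOT ((x3 AND NOT x1) OR (NOT x3 AND x1)) OR x4   (expand XOR)
≡ (NOT (x3 AND NOT x1) AND NOT (NOT x3 AND x1)) OR x4   (De Morgan)
≡ ((NOT x3 OR NOT NOT x1) AND NOT (NOT x3 AND x1)) OR x4   (De Morgan)
≡ ((NOT x3 OR x1) AND NOT (NOT x3 AND x1)) OR x4   (double negation)
≡ ((NOT x3 OR x1) AND (NOT NOT x3 OR NOT x1)) OR x4   (De Morgan)
≡ ((NOT x3 OR x1) AND (x3 OR NOT x1)) OR x4   (double negation)
≡ (NOT x3 AND x3) OR (NOT x3 AND NOT x1) OR (x1 AND x3) OR (x1 AND NOT x1) OR x4   (distribute AND over OR)
≡ (NOT x3 AND NOT x1) OR (x1 AND x3) OR x4   (simplify)

(NOT x3 AND NOT x1) OR (x1 AND x3) OR x4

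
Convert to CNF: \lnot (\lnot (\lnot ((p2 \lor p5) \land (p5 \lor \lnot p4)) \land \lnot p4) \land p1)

\lnot (\lnot (\lnot ((p2 \lor p5) \land (p5 \lor \lnot p4)) \land \lnot p4) \land p1)
= \lnot \lnot (\lnot ((p2 \lor p5) \land (p5 \lor \lnot p4)) \land \lnot p4) \lor \lnot p1   (De Morgan)
= (\lnot ((p2 \lor p5) \land (p5 \lor \lnot p4)) \land \lnot p4) \lor \lnot p1   (double negation)
= ((\lnot (p2 \lor p5) \lor \lnot (p5 \lor \lnot p4)) \land \lnot p4) \lor \lnot p1   (De Morgan)
= (((\lnot p2 \land \lnot p5) \lor \lnot (p5 \lor \lnot p4)) \land \lnot p4) \lor \lnot p1   (De Morgan)
= (((\lnot p2 \land \lnot p5) \lor (\lnot p5 \land \lnot \lnot p4)) \land \lnot p4) \lor \lnot p1   (De Morgan)
= (((\lnot p2 \land \lnot p5) \lor (\lnot p5 \land p4)) \land \lnot p4) \lor \lnot p1   (double negation)
= (\lnot p2 \lor \lnot p5 \lor \lnot p1) \land (\lnot p2 \lor p4 \lor \lnot p1) \land (\lnot p5 \lor \lnot p5 \lor \lnot p1) \land (\lnot p5 \lor p4 \lor \lnot p1) \land (\lnot p4 \lor \lnot p1)   (distribute \lor over \land)
= (\lnot p2 \lor p4 \lor \lnot p1) \land (\lnot p5 \lor \lnot p1) \land (\lnot p4 \lor \lnot p1)   (simplify)

(\lnot p2 \lor p4 \lor \lnot p1) \land (\lnot p5 \lor \lnot p1) \land (\lnot p4 \lor \lnot p1)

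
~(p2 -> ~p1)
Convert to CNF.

~(p2 -> ~p1)
≡ ~(~p2 | ~p1)   [eliminate ->]
≡ ~~p2 & ~~p1   [De Morgan]
≡ p2 & ~~p1   [double negation]
≡ p2 & p1   [double negation]

p2 & p1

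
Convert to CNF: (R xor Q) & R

(R xor Q) & R
≡ (R | Q) & ~(R & Q) & R
≡ (R | Q) & (~R | ~Q) & R
≡ (~R | ~Q) & R

(~R | ~Q) & R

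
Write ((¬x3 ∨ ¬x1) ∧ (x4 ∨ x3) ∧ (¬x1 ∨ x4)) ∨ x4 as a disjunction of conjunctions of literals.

((¬x3 ∨ ¬x1) ∧ (x4 ∨ x3) ∧ (¬x1 ∨ x4)) ∨ x4
⇔ (¬x3 ∧ x4 ∧ ¬x1) ∨ (¬x3 ∧ x4 ∧ x4) ∨ (¬x3 ∧ x3 ∧ ¬x1) ∨ (¬x3 ∧ x3 ∧ x4) ∨ (¬x1 ∧ x4 ∧ ¬x1) ∨ (¬x1 ∧ x4 ∧ x4) ∨ (¬x1 ∧ x3 ∧ ¬x1) ∨ (¬x1 ∧ x3 ∧ x4) ∨ x4   [distribute ∧ over ∨]
⇔ (¬x1 ∧ x3) ∨ x4   [simplify]

(¬x1 ∧ x3) ∨ x4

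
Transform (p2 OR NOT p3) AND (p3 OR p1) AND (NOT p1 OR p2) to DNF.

(p2 AND p3) OR (p2 AND p1)

(p2 OR NOT p3) AND (p3 OR p1) AND (NOT p1 OR p2)
≡ (p2 AND p3 AND NOT p1) OR (p2 AND p3 AND p2) OR (p2 AND p1 AND NOT p1) OR (p2 AND p1 AND p2) OR (NOT p3 AND p3 AND NOT p1) OR (NOT p3 AND p3 AND p2) OR (NOT p3 AND p1 AND NOT p1) OR (NOT p3 AND p1 AND p2)   [distribute AND over OR]
≡ (p2 AND p3) OR (p2 AND p1)   [simplify]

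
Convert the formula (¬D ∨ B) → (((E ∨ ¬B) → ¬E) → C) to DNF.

(¬D ∨ B) → (((E ∨ ¬B) → ¬E) → C)
≡ ¬(¬D ∨ B) ∨ (((E ∨ ¬B) → ¬E) → C)   [eliminate →]
≡ ¬(¬D ∨ B) ∨ ¬((E ∨ ¬B) → ¬E) ∨ C   [eliminate →]
≡ ¬(¬D ∨ B) ∨ ¬(¬(E ∨ ¬B) ∨ ¬E) ∨ C   [eliminate →]
≡ (¬¬D ∧ ¬B) ∨ ¬(¬(E ∨ ¬B) ∨ ¬E) ∨ C   [De Morgan]
≡ (D ∧ ¬B) ∨ ¬(¬(E ∨ ¬B) ∨ ¬E) ∨ C   [double negation]
≡ (D ∧ ¬B) ∨ (¬¬(E ∨ ¬B) ∧ ¬¬E) ∨ C   [De Morgan]
≡ (D ∧ ¬B) ∨ ((E ∨ ¬B) ∧ ¬¬E) ∨ C   [double negation]
≡ (D ∧ ¬B) ∨ ((E ∨ ¬B) ∧ E) ∨ C   [double negation]
≡ (D ∧ ¬B) ∨ (E ∧ E) ∨ (¬B ∧ E) ∨ C   [distribute ∧ over ∨]
≡ (D ∧ ¬B) ∨ E ∨ C   [simplify]

(D ∧ ¬B) ∨ E ∨ C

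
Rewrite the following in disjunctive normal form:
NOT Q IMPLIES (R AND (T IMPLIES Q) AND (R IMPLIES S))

Q OR (R AND NOT T AND S)

NOT Q IMPLIES (R AND (T IMPLIES Q) AND (R IMPLIES S))
⇔ NOT NOT Q OR (R AND (T IMPLIES Q) AND (R IMPLIES S))   [eliminate IMPLIES]
⇔ NOT NOT Q OR (R AND (NOT T OR Q) AND (R IMPLIES S))   [eliminate IMPLIES]
⇔ NOT NOT Q OR (R AND (NOT T OR Q) AND (NOT R OR S))   [eliminate IMPLIES]
⇔ Q OR (R AND (NOT T OR Q) AND (NOT R OR S))   [double negation]
⇔ Q OR (R AND NOT T AND NOT R) OR (R AND NOT T AND S) OR (R AND Q AND NOT R) OR (R AND Q AND S)   [distribute AND over OR]
⇔ Q OR (R AND NOT T AND S)   [simplify]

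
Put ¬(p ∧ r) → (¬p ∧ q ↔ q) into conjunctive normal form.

¬(p ∧ r) → (¬p ∧ q ↔ q)
≡ ¬¬(p ∧ r) ∨ (¬p ∧ q ↔ q)   [eliminate →]
≡ ¬¬(p ∧ r) ∨ (¬p ∧ q → q) ∧ (q → ¬p ∧ q)   [eliminate ↔]
≡ ¬¬(p ∧ r) ∨ (¬(¬p ∧ q) ∨ q) ∧ (q → ¬p ∧ q)   [eliminate →]
≡ ¬¬(p ∧ r) ∨ (¬(¬p ∧ q) ∨ q) ∧ (¬q ∨ ¬p ∧ q)   [eliminate →]
≡ p ∧ r ∨ (¬(¬p ∧ q) ∨ q) ∧ (¬q ∨ ¬p ∧ q)   [double negation]
≡ p ∧ r ∨ (¬¬p ∨ ¬q ∨ q) ∧ (¬q ∨ ¬p ∧ q)   [De Morgan]
≡ p ∧ r ∨ (p ∨ ¬q ∨ q) ∧ (¬q ∨ ¬p ∧ q)   [double negation]
≡ (p ∨ p ∨ ¬q ∨ q) ∧ (p ∨ ¬q ∨ ¬p) ∧ (p ∨ ¬q ∨ q) ∧ (r ∨ p ∨ ¬q ∨ q) ∧ (r ∨ ¬q ∨ ¬p) ∧ (r ∨ ¬q ∨ q)   [distribute ∨ over ∧]
≡ r ∨ ¬q ∨ ¬p   [simplify]

r ∨ ¬q ∨ ¬p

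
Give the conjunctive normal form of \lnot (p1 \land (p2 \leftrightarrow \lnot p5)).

\lnot (p1 \land (p2 \leftrightarrow \lnot p5))
≡ \lnot (p1 \land (p2 \to \lnot p5) \land (\lnot p5 \to p2))   [eliminate \leftrightarrow]
≡ \lnot (p1 \land (\lnot p2 \lor \lnot p5) \land (\lnot p5 \to p2))   [eliminate \to]
≡ \lnot (p1 \land (\lnot p2 \lor \lnot p5) \land (\lnot \lnot p5 \lor p2))   [eliminate \to]
≡ \lnot p1 \lor \lnot (\lnot p2 \lor \lnot p5) \lor \lnot (\lnot \lnot p5 \lor p2)   [De Morgan]
≡ \lnot p1 \lor (\lnot \lnot p2 \land \lnot \lnot p5) \lor \lnot (\lnot \lnot p5 \lor p2)   [De Morgan]
≡ \lnot p1 \lor (p2 \land \lnot \lnot p5) \lor \lnot (\lnot \lnot p5 \lor p2)   [double negation]
≡ \lnot p1 \lor (p2 \land p5) \lor \lnot (\lnot \lnot p5 \lor p2)   [double negation]
≡ \lnot p1 \lor (p2 \land p5) \lor (\lnot \lnot \lnot p5 \land \lnot p2)   [De Morgan]
≡ \lnot p1 \lor (p2 \land p5) \lor (\lnot p5 \land \lnot p2)   [double negation]
≡ (\lnot p1 \lor p2 \lor \lnot p5) \land (\lnot p1 \lor p2 \lor \lnot p2) \land (\lnot p1 \lor p5 \lor \lnot p5) \land (\lnot p1 \lor p5 \lor \lnot p2)   [distribute \lor over \land]
≡ (\lnot p1 \lor p2 \lor \lnot p5) \land (\lnot p1 \lor p5 \lor \lnot p2)   [simplify]

(\lnot p1 \lor p2 \lor \lnot p5) \land (\lnot p1 \lor p5 \lor \lnot p2)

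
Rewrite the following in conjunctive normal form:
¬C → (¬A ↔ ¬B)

(C ∨ A ∨ ¬B) ∧ (C ∨ B ∨ ¬A)

¬C → (¬A ↔ ¬B)
⇔ ¬¬C ∨ (¬A ↔ ¬B)   [eliminate →]
⇔ ¬¬C ∨ ((¬A → ¬B) ∧ (¬B → ¬A))   [eliminate ↔]
⇔ ¬¬C ∨ ((¬¬A ∨ ¬B) ∧ (¬B → ¬A))   [eliminate →]
⇔ ¬¬C ∨ ((¬¬A ∨ ¬B) ∧ (¬¬B ∨ ¬A))   [eliminate →]
⇔ C ∨ ((¬¬A ∨ ¬B) ∧ (¬¬B ∨ ¬A))   [double negation]
⇔ C ∨ ((A ∨ ¬B) ∧ (¬¬B ∨ ¬A))   [double negation]
⇔ C ∨ ((A ∨ ¬B) ∧ (B ∨ ¬A))   [double negation]
⇔ (C ∨ A ∨ ¬B) ∧ (C ∨ B ∨ ¬A)   [distribute ∨ over ∧]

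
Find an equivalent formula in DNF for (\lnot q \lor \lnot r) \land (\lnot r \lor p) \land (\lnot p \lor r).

(\lnot q \land p \land r) \lor (\lnot r \land \lnot p)

(\lnot q \lor \lnot r) \land (\lnot r \lor p) \land (\lnot p \lor r)
= (\lnot q \land \lnot r \land \lnot p) \lor (\lnot q \land \lnot r \land r) \lor (\lnot q \land p \land \lnot p) \lor (\lnot q \land p \land r) \lor (\lnot r \land \lnot r \land \lnot p) \lor (\lnot r \land \lnot r \land r) \lor (\lnot r \land p \land \lnot p) \lor (\lnot r \land p \land r)   — distribute \land over \lor
= (\lnot q \land p \land r) \lor (\lnot r \land \lnot p)   — simplify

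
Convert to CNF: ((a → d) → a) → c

((a → d) → a) → c
≡ ¬((a → d) → a) ∨ c   [eliminate →]
≡ ¬(¬(a → d) ∨ a) ∨ c   [eliminate →]
≡ ¬(¬(¬a ∨ d) ∨ a) ∨ c   [eliminate →]
≡ (¬¬(¬a ∨ d) ∧ ¬a) ∨ c   [De Morgan]
≡ ((¬a ∨ d) ∧ ¬a) ∨ c   [double negation]
≡ (¬a ∨ d ∨ c) ∧ (¬a ∨ c)   [distribute ∨ over ∧]
≡ ¬a ∨ c   [simplify]

¬a ∨ c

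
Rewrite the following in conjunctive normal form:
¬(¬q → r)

¬(¬q → r)
= ¬(¬¬q ∨ r)   [eliminate →]
= ¬¬¬q ∧ ¬r   [De Morgan]
= ¬q ∧ ¬r   [double negation]

¬q ∧ ¬r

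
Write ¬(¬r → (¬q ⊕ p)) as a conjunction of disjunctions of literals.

¬r ∧ (q ∨ p) ∧ (¬p ∨ ¬q)

¬(¬r → (¬q ⊕ p))
≡ ¬(¬¬r ∨ (¬q ⊕ p))   [eliminate →]
≡ ¬(¬¬r ∨ ((¬q ∨ p) ∧ ¬(¬q ∧ p)))   [expand ⊕]
≡ ¬¬¬r ∧ ¬((¬q ∨ p) ∧ ¬(¬q ∧ p))   [De Morgan]
≡ ¬r ∧ ¬((¬q ∨ p) ∧ ¬(¬q ∧ p))   [double negation]
≡ ¬r ∧ (¬(¬q ∨ p) ∨ ¬¬(¬q ∧ p))   [De Morgan]
≡ ¬r ∧ ((¬¬q ∧ ¬p) ∨ ¬¬(¬q ∧ p))   [De Morgan]
≡ ¬r ∧ ((q ∧ ¬p) ∨ ¬¬(¬q ∧ p))   [double negation]
≡ ¬r ∧ ((q ∧ ¬p) ∨ (¬q ∧ p))   [double negation]
≡ ¬r ∧ (q ∨ ¬q) ∧ (q ∨ p) ∧ (¬p ∨ ¬q) ∧ (¬p ∨ p)   [distribute ∨ over ∧]
≡ ¬r ∧ (q ∨ p) ∧ (¬p ∨ ¬q)   [simplify]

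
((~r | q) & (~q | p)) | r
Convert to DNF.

(~r & ~q) | (~r & p) | (q & p) | r

((~r | q) & (~q | p)) | r
≡ (~r & ~q) | (~r & p) | (q & ~q) | (q & p) | r
≡ (~r & ~q) | (~r & p) | (q & p) | r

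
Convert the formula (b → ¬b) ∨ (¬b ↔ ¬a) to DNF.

¬b ∨ b ∧ a

(b → ¬b) ∨ (¬b ↔ ¬a)
≡ ¬b ∨ ¬b ∨ (¬b ↔ ¬a)   [eliminate →]
≡ ¬b ∨ ¬b ∨ (¬b → ¬a) ∧ (¬a → ¬b)   [eliminate ↔]
≡ ¬b ∨ ¬b ∨ (¬¬b ∨ ¬a) ∧ (¬a → ¬b)   [eliminate →]
≡ ¬b ∨ ¬b ∨ (¬¬b ∨ ¬a) ∧ (¬¬a ∨ ¬b)   [eliminate →]
≡ ¬b ∨ ¬b ∨ (b ∨ ¬a) ∧ (¬¬a ∨ ¬b)   [double negation]
≡ ¬b ∨ ¬b ∨ (b ∨ ¬a) ∧ (a ∨ ¬b)   [double negation]
≡ ¬b ∨ ¬b ∨ b ∧ a ∨ b ∧ ¬b ∨ ¬a ∧ a ∨ ¬a ∧ ¬b   [distribute ∧ over ∨]
≡ ¬b ∨ b ∧ a   [simplify]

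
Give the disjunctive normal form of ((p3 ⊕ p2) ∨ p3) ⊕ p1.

(¬p3 ∧ p2 ∧ ¬p1) ∨ (p3 ∧ ¬p1) ∨ (¬p3 ∧ ¬p2 ∧ p1)

((p3 ⊕ p2) ∨ p3) ⊕ p1
= (((p3 ⊕ p2) ∨ p3) ∧ ¬p1) ∨ (¬((p3 ⊕ p2) ∨ p3) ∧ p1)   [expand ⊕]
= (((p3 ∧ ¬p2) ∨ (¬p3 ∧ p2) ∨ p3) ∧ ¬p1) ∨ (¬((p3 ⊕ p2) ∨ p3) ∧ p1)   [expand ⊕]
= (((p3 ∧ ¬p2) ∨ (¬p3 ∧ p2) ∨ p3) ∧ ¬p1) ∨ (¬((p3 ∧ ¬p2) ∨ (¬p3 ∧ p2) ∨ p3) ∧ p1)   [expand ⊕]
= (((p3 ∧ ¬p2) ∨ (¬p3 ∧ p2) ∨ p3) ∧ ¬p1) ∨ (¬(p3 ∧ ¬p2) ∧ ¬(¬p3 ∧ p2) ∧ ¬p3 ∧ p1)   [De Morgan]
= (((p3 ∧ ¬p2) ∨ (¬p3 ∧ p2) ∨ p3) ∧ ¬p1) ∨ ((¬p3 ∨ ¬¬p2) ∧ ¬(¬p3 ∧ p2) ∧ ¬p3 ∧ p1)   [De Morgan]
= (((p3 ∧ ¬p2) ∨ (¬p3 ∧ p2) ∨ p3) ∧ ¬p1) ∨ ((¬p3 ∨ p2) ∧ ¬(¬p3 ∧ p2) ∧ ¬p3 ∧ p1)   [double negation]
= (((p3 ∧ ¬p2) ∨ (¬p3 ∧ p2) ∨ p3) ∧ ¬p1) ∨ ((¬p3 ∨ p2) ∧ (¬¬p3 ∨ ¬p2) ∧ ¬p3 ∧ p1)   [De Morgan]
= (((p3 ∧ ¬p2) ∨ (¬p3 ∧ p2) ∨ p3) ∧ ¬p1) ∨ ((¬p3 ∨ p2) ∧ (p3 ∨ ¬p2) ∧ ¬p3 ∧ p1)   [double negation]
= (p3 ∧ ¬p2 ∧ ¬p1) ∨ (¬p3 ∧ p2 ∧ ¬p1) ∨ (p3 ∧ ¬p1) ∨ (¬p3 ∧ p3 ∧ ¬p3 ∧ p1) ∨ (¬p3 ∧ ¬p2 ∧ ¬p3 ∧ p1) ∨ (p2 ∧ p3 ∧ ¬p3 ∧ p1) ∨ (p2 ∧ ¬p2 ∧ ¬p3 ∧ p1)   [distribute ∧ over ∨]
= (¬p3 ∧ p2 ∧ ¬p1) ∨ (p3 ∧ ¬p1) ∨ (¬p3 ∧ ¬p2 ∧ p1)   [simplify]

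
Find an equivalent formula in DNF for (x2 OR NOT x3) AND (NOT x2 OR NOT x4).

(x2 OR NOT x3) AND (NOT x2 OR NOT x4)
≡ (x2 AND NOT x2) OR (x2 AND NOT x4) OR (NOT x3 AND NOT x2) OR (NOT x3 AND NOT x4)   [distribute AND over OR]
≡ (x2 AND NOT x4) OR (NOT x3 AND NOT x2) OR (NOT x3 AND NOT x4)   [simplify]

(x2 AND NOT x4) OR (NOT x3 AND NOT x2) OR (NOT x3 AND NOT x4)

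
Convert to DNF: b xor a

b xor a
≡ (b & ~a) | (~b & a)   — expand xor

(b & ~a) | (~b & a)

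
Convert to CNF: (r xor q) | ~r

~r | ~q

(r xor q) | ~r
≡ ((r | q) & ~(r & q)) | ~r   — expand xor
≡ ((r | q) & (~r | ~q)) | ~r   — De Morgan
≡ (r | q | ~r) & (~r | ~q | ~r)   — distribute | over &
≡ ~r | ~q   — simplify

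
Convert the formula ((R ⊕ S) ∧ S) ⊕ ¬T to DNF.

((R ⊕ S) ∧ S) ⊕ ¬T
≡ ((R ⊕ S) ∧ S ∧ ¬¬T) ∨ (¬((R ⊕ S) ∧ S) ∧ ¬T)   [expand ⊕]
≡ (((R ∧ ¬S) ∨ (¬R ∧ S)) ∧ S ∧ ¬¬T) ∨ (¬((R ⊕ S) ∧ S) ∧ ¬T)   [expand ⊕]
≡ (((R ∧ ¬S) ∨ (¬R ∧ S)) ∧ S ∧ ¬¬T) ∨ (¬(((R ∧ ¬S) ∨ (¬R ∧ S)) ∧ S) ∧ ¬T)   [expand ⊕]
≡ (((R ∧ ¬S) ∨ (¬R ∧ S)) ∧ S ∧ T) ∨ (¬(((R ∧ ¬S) ∨ (¬R ∧ S)) ∧ S) ∧ ¬T)   [double negation]
≡ (((R ∧ ¬S) ∨ (¬R ∧ S)) ∧ S ∧ T) ∨ ((¬((R ∧ ¬S) ∨ (¬R ∧ S)) ∨ ¬S) ∧ ¬T)   [De Morgan]
≡ (((R ∧ ¬S) ∨ (¬R ∧ S)) ∧ S ∧ T) ∨ (((¬(R ∧ ¬S) ∧ ¬(¬R ∧ S)) ∨ ¬S) ∧ ¬T)   [De Morgan]
≡ (((R ∧ ¬S) ∨ (¬R ∧ S)) ∧ S ∧ T) ∨ ((((¬R ∨ ¬¬S) ∧ ¬(¬R ∧ S)) ∨ ¬S) ∧ ¬T)   [De Morgan]
≡ (((R ∧ ¬S) ∨ (¬R ∧ S)) ∧ S ∧ T) ∨ ((((¬R ∨ S) ∧ ¬(¬R ∧ S)) ∨ ¬S) ∧ ¬T)   [double negation]
≡ (((R ∧ ¬S) ∨ (¬R ∧ S)) ∧ S ∧ T) ∨ ((((¬R ∨ S) ∧ (¬¬R ∨ ¬S)) ∨ ¬S) ∧ ¬T)   [De Morgan]
≡ (((R ∧ ¬S) ∨ (¬R ∧ S)) ∧ S ∧ T) ∨ ((((¬R ∨ S) ∧ (R ∨ ¬S)) ∨ ¬S) ∧ ¬T)   [double negation]
≡ (R ∧ ¬S ∧ S ∧ T) ∨ (¬R ∧ S ∧ S ∧ T) ∨ (¬R ∧ R ∧ ¬T) ∨ (¬R ∧ ¬S ∧ ¬T) ∨ (S ∧ R ∧ ¬T) ∨ (S ∧ ¬S ∧ ¬T) ∨ (¬S ∧ ¬T)   [distribute ∧ over ∨]
≡ (¬R ∧ S ∧ T) ∨ (S ∧ R ∧ ¬T) ∨ (¬S ∧ ¬T)   [simplify]

(¬R ∧ S ∧ T) ∨ (S ∧ R ∧ ¬T) ∨ (¬S ∧ ¬T)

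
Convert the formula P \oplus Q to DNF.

P \oplus Q
≡ (P \land \lnot Q) \lor (\lnot P \land Q)   [expand \oplus]

(P \land \lnot Q) \lor (\lnot P \land Q)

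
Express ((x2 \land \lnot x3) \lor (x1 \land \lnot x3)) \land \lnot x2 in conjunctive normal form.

((x2 \land \lnot x3) \lor (x1 \land \lnot x3)) \land \lnot x2
= (x2 \lor x1) \land (x2 \lor \lnot x3) \land (\lnot x3 \lor x1) \land (\lnot x3 \lor \lnot x3) \land \lnot x2   (distribute \lor over \land)
= (x2 \lor x1) \land \lnot x3 \land \lnot x2   (simplify)

(x2 \lor x1) \land \lnot x3 \land \lnot x2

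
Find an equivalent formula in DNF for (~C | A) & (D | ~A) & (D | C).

(~C & D) | (A & D)

(~C | A) & (D | ~A) & (D | C)
≡ (~C & D & D) | (~C & D & C) | (~C & ~A & D) | (~C & ~A & C) | (A & D & D) | (A & D & C) | (A & ~A & D) | (A & ~A & C)   [distribute & over |]
≡ (~C & D) | (A & D)   [simplify]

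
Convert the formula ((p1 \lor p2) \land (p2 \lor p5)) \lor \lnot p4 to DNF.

(p1 \land p5) \lor p2 \lor \lnot p4

((p1 \lor p2) \land (p2 \lor p5)) \lor \lnot p4
⇔ (p1 \land p2) \lor (p1 \land p5) \lor (p2 \land p2) \lor (p2 \land p5) \lor \lnot p4   [distribute \land over \lor]
⇔ (p1 \land p5) \lor p2 \lor \lnot p4   [simplify]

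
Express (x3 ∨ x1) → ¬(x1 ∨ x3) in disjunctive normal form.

¬x3 ∧ ¬x1

(x3 ∨ x1) → ¬(x1 ∨ x3)
≡ ¬(x3 ∨ x1) ∨ ¬(x1 ∨ x3)   (eliminate →)
≡ (¬x3 ∧ ¬x1) ∨ ¬(x1 ∨ x3)   (De Morgan)
≡ (¬x3 ∧ ¬x1) ∨ (¬x1 ∧ ¬x3)   (De Morgan)
≡ ¬x3 ∧ ¬x1   (simplify)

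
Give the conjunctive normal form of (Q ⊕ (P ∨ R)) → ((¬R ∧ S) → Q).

(Q ⊕ (P ∨ R)) → ((¬R ∧ S) → Q)
≡ ¬(Q ⊕ (P ∨ R)) ∨ ((¬R ∧ S) → Q)
≡ ¬((Q ∨ P ∨ R) ∧ ¬(Q ∧ (P ∨ R))) ∨ ((¬R ∧ S) → Q)
≡ ¬((Q ∨ P ∨ R) ∧ ¬(Q ∧ (P ∨ R))) ∨ ¬(¬R ∧ S) ∨ Q
≡ ¬(Q ∨ P ∨ R) ∨ ¬¬(Q ∧ (P ∨ R)) ∨ ¬(¬R ∧ S) ∨ Q
≡ (¬Q ∧ ¬P ∧ ¬R) ∨ ¬¬(Q ∧ (P ∨ R)) ∨ ¬(¬R ∧ S) ∨ Q
≡ (¬Q ∧ ¬P ∧ ¬R) ∨ (Q ∧ (P ∨ R)) ∨ ¬(¬R ∧ S) ∨ Q
≡ (¬Q ∧ ¬P ∧ ¬R) ∨ (Q ∧ (P ∨ R)) ∨ ¬¬R ∨ ¬S ∨ Q
≡ (¬Q ∧ ¬P ∧ ¬R) ∨ (Q ∧ (P ∨ R)) ∨ R ∨ ¬S ∨ Q
≡ (¬Q ∨ Q ∨ R ∨ ¬S ∨ Q) ∧ (¬Q ∨ P ∨ R ∨ R ∨ ¬S ∨ Q) ∧ (¬P ∨ Q ∨ R ∨ ¬S ∨ Q) ∧ (¬P ∨ P ∨ R ∨ R ∨ ¬S ∨ Q) ∧ (¬R ∨ Q ∨ R ∨ ¬S ∨ Q) ∧ (¬R ∨ P ∨ R ∨ R ∨ ¬S ∨ Q)
≡ ¬P ∨ Q ∨ R ∨ ¬S

¬P ∨ Q ∨ R ∨ ¬S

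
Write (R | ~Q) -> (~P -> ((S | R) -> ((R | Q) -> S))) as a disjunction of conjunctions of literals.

(~R & Q) | P | (~S & ~R) | (~R & ~Q) | S

(R | ~Q) -> (~P -> ((S | R) -> ((R | Q) -> S)))
≡ ~(R | ~Q) | (~P -> ((S | R) -> ((R | Q) -> S)))   (eliminate ->)
≡ ~(R | ~Q) | ~~P | ((S | R) -> ((R | Q) -> S))   (eliminate ->)
≡ ~(R | ~Q) | ~~P | ~(S | R) | ((R | Q) -> S)   (eliminate ->)
≡ ~(R | ~Q) | ~~P | ~(S | R) | ~(R | Q) | S   (eliminate ->)
≡ (~R & ~~Q) | ~~P | ~(S | R) | ~(R | Q) | S   (De Morgan)
≡ (~R & Q) | ~~P | ~(S | R) | ~(R | Q) | S   (double negation)
≡ (~R & Q) | P | ~(S | R) | ~(R | Q) | S   (double negation)
≡ (~R & Q) | P | (~S & ~R) | ~(R | Q) | S   (De Morgan)
≡ (~R & Q) | P | (~S & ~R) | (~R & ~Q) | S   (De Morgan)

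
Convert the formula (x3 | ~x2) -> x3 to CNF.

(x3 | ~x2) -> x3
≡ ~(x3 | ~x2) | x3   (eliminate ->)
≡ (~x3 & ~~x2) | x3   (De Morgan)
≡ (~x3 & x2) | x3   (double negation)
≡ (~x3 | x3) & (x2 | x3)   (distribute | over &)
≡ x2 | x3   (simplify)

x2 | x3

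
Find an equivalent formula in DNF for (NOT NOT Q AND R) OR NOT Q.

(Q AND R) OR NOT Q

(NOT NOT Q AND R) OR NOT Q
≡ (Q AND R) OR NOT Q   (double negation)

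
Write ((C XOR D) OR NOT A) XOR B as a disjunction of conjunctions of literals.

(C AND NOT D AND NOT B) OR (NOT C AND D AND NOT B) OR (NOT A AND NOT B) OR (NOT C AND NOT D AND A AND B) OR (D AND C AND A AND B)

((C XOR D) OR NOT A) XOR B
= (((C XOR D) OR NOT A) AND NOT B) OR (NOT ((C XOR D) OR NOT A) AND B)
= (((C AND NOT D) OR (NOT C AND D) OR NOT A) AND NOT B) OR (NOT ((C XOR D) OR NOT A) AND B)
= (((C AND NOT D) OR (NOT C AND D) OR NOT A) AND NOT B) OR (NOT ((C AND NOT D) OR (NOT C AND D) OR NOT A) AND B)
= (((C AND NOT D) OR (NOT C AND D) OR NOT A) AND NOT B) OR (NOT (C AND NOT D) AND NOT (NOT C AND D) AND NOT NOT A AND B)
= (((C AND NOT D) OR (NOT C AND D) OR NOT A) AND NOT B) OR ((NOT C OR NOT NOT D) AND NOT (NOT C AND D) AND NOT NOT A AND B)
= (((C AND NOT D) OR (NOT C AND D) OR NOT A) AND NOT B) OR ((NOT C OR D) AND NOT (NOT C AND D) AND NOT NOT A AND B)
= (((C AND NOT D) OR (NOT C AND D) OR NOT A) AND NOT B) OR ((NOT C OR D) AND (NOT NOT C OR NOT D) AND NOT NOT A AND B)
= (((C AND NOT D) OR (NOT C AND D) OR NOT A) AND NOT B) OR ((NOT C OR D) AND (C OR NOT D) AND NOT NOT A AND B)
= (((C AND NOT D) OR (NOT C AND D) OR NOT A) AND NOT B) OR ((NOT C OR D) AND (C OR NOT D) AND A AND B)
= (C AND NOT D AND NOT B) OR (NOT C AND D AND NOT B) OR (NOT A AND NOT B) OR (NOT C AND C AND A AND B) OR (NOT C AND NOT D AND A AND B) OR (D AND C AND A AND B) OR (D AND NOT D AND A AND B)
= (C AND NOT D AND NOT B) OR (NOT C AND D AND NOT B) OR (NOT A AND NOT B) OR (NOT C AND NOT D AND A AND B) OR (D AND C AND A AND B)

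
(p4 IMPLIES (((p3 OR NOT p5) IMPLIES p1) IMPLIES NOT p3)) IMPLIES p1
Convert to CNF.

(p4 OR p1) AND (NOT p3 OR p1) AND (p5 OR p1) AND (p3 OR p1)

(p4 IMPLIES (((p3 OR NOT p5) IMPLIES p1) IMPLIES NOT p3)) IMPLIES p1
= NOT (p4 IMPLIES (((p3 OR NOT p5) IMPLIES p1) IMPLIES NOT p3)) OR p1   (eliminate IMPLIES)
= NOT (NOT p4 OR (((p3 OR NOT p5) IMPLIES p1) IMPLIES NOT p3)) OR p1   (eliminate IMPLIES)
= NOT (NOT p4 OR NOT ((p3 OR NOT p5) IMPLIES p1) OR NOT p3) OR p1   (eliminate IMPLIES)
= NOT (NOT p4 OR NOT (NOT (p3 OR NOT p5) OR p1) OR NOT p3) OR p1   (eliminate IMPLIES)
= (NOT NOT p4 AND NOT NOT (NOT (p3 OR NOT p5) OR p1) AND NOT NOT p3) OR p1   (De Morgan)
= (p4 AND NOT NOT (NOT (p3 OR NOT p5) OR p1) AND NOT NOT p3) OR p1   (double negation)
= (p4 AND (NOT (p3 OR NOT p5) OR p1) AND NOT NOT p3) OR p1   (double negation)
= (p4 AND ((NOT p3 AND NOT NOT p5) OR p1) AND NOT NOT p3) OR p1   (De Morgan)
= (p4 AND ((NOT p3 AND p5) OR p1) AND NOT NOT p3) OR p1   (double negation)
= (p4 AND ((NOT p3 AND p5) OR p1) AND p3) OR p1   (double negation)
= (p4 OR p1) AND (NOT p3 OR p1 OR p1) AND (p5 OR p1 OR p1) AND (p3 OR p1)   (distribute OR over AND)
= (p4 OR p1) AND (NOT p3 OR p1) AND (p5 OR p1) AND (p3 OR p1)   (simplify)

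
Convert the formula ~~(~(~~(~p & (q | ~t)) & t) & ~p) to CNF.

~~(~(~~(~p & (q | ~t)) & t) & ~p)
≡ ~(~~(~p & (q | ~t)) & t) & ~p   [double negation]
≡ (~~~(~p & (q | ~t)) | ~t) & ~p   [De Morgan]
≡ (~(~p & (q | ~t)) | ~t) & ~p   [double negation]
≡ (~~p | ~(q | ~t) | ~t) & ~p   [De Morgan]
≡ (p | ~(q | ~t) | ~t) & ~p   [double negation]
≡ (p | (~q & ~~t) | ~t) & ~p   [De Morgan]
≡ (p | (~q & t) | ~t) & ~p   [double negation]
≡ (p | ~q | ~t) & (p | t | ~t) & ~p   [distribute | over &]
≡ (p | ~q | ~t) & ~p   [simplify]

(p | ~q | ~t) & ~p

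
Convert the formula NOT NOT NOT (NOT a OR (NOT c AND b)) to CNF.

NOT NOT NOT (NOT a OR (NOT c AND b))
≡ NOT (NOT a OR (NOT c AND b))   — double negation
≡ NOT NOT a AND NOT (NOT c AND b)   — De Morgan
≡ a AND NOT (NOT c AND b)   — double negation
≡ a AND (NOT NOT c OR NOT b)   — De Morgan
≡ a AND (c OR NOT b)   — double negation

a AND (c OR NOT b)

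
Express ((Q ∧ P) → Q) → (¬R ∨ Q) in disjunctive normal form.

¬R ∨ Q

((Q ∧ P) → Q) → (¬R ∨ Q)
≡ ¬((Q ∧ P) → Q) ∨ ¬R ∨ Q   [eliminate →]
≡ ¬(¬(Q ∧ P) ∨ Q) ∨ ¬R ∨ Q   [eliminate →]
≡ (¬¬(Q ∧ P) ∧ ¬Q) ∨ ¬R ∨ Q   [De Morgan]
≡ (Q ∧ P ∧ ¬Q) ∨ ¬R ∨ Q   [double negation]
≡ ¬R ∨ Q   [simplify]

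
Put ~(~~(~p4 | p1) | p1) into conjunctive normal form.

p4 & ~p1

~(~~(~p4 | p1) | p1)
≡ ~~~(~p4 | p1) & ~p1   — De Morgan
≡ ~(~p4 | p1) & ~p1   — double negation
≡ ~~p4 & ~p1 & ~p1   — De Morgan
≡ p4 & ~p1 & ~p1   — double negation
≡ p4 & ~p1   — simplify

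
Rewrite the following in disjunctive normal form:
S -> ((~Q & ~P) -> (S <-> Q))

S -> ((~Q & ~P) -> (S <-> Q))
≡ ~S | ((~Q & ~P) -> (S <-> Q))
≡ ~S | ~(~Q & ~P) | (S <-> Q)
≡ ~S | ~(~Q & ~P) | ((S -> Q) & (Q -> S))
≡ ~S | ~(~Q & ~P) | ((~S | Q) & (Q -> S))
≡ ~S | ~(~Q & ~P) | ((~S | Q) & (~Q | S))
≡ ~S | ~~Q | ~~P | ((~S | Q) & (~Q | S))
≡ ~S | Q | ~~P | ((~S | Q) & (~Q | S))
≡ ~S | Q | P | ((~S | Q) & (~Q | S))
≡ ~S | Q | P | (~S & ~Q) | (~S & S) | (Q & ~Q) | (Q & S)
≡ ~S | Q | P

~S | Q | P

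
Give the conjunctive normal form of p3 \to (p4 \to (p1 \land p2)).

(\lnot p3 \lor \lnot p4 \lor p1) \land (\lnot p3 \lor \lnot p4 \lor p2)

p3 \to (p4 \to (p1 \land p2))
= \lnot p3 \lor (p4 \to (p1 \land p2))   [eliminate \to]
= \lnot p3 \lor \lnot p4 \lor (p1 \land p2)   [eliminate \to]
= (\lnot p3 \lor \lnot p4 \lor p1) \land (\lnot p3 \lor \lnot p4 \lor p2)   [distribute \lor over \land]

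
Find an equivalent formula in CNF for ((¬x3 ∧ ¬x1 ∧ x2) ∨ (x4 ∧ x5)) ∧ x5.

((¬x3 ∧ ¬x1 ∧ x2) ∨ (x4 ∧ x5)) ∧ x5
= (¬x3 ∨ x4) ∧ (¬x3 ∨ x5) ∧ (¬x1 ∨ x4) ∧ (¬x1 ∨ x5) ∧ (x2 ∨ x4) ∧ (x2 ∨ x5) ∧ x5   [distribute ∨ over ∧]
= (¬x3 ∨ x4) ∧ (¬x1 ∨ x4) ∧ (x2 ∨ x4) ∧ x5   [simplify]

(¬x3 ∨ x4) ∧ (¬x1 ∨ x4) ∧ (x2 ∨ x4) ∧ x5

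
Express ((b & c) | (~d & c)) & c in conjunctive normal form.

(b | ~d) & c

((b & c) | (~d & c)) & c
= (b | ~d) & (b | c) & (c | ~d) & (c | c) & c   — distribute | over &
= (b | ~d) & c   — simplify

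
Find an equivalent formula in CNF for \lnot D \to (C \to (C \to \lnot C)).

D \lor \lnot C

\lnot D \to (C \to (C \to \lnot C))
≡ \lnot \lnot D \lor (C \to (C \to \lnot C))   [eliminate \to]
≡ \lnot \lnot D \lor \lnot C \lor (C \to \lnot C)   [eliminate \to]
≡ \lnot \lnot D \lor \lnot C \lor \lnot C \lor \lnot C   [eliminate \to]
≡ D \lor \lnot C \lor \lnot C \lor \lnot C   [double negation]
≡ D \lor \lnot C   [simplify]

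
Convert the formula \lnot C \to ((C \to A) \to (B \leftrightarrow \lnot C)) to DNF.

C \lor (\lnot C \land B)

\lnot C \to ((C \to A) \to (B \leftrightarrow \lnot C))
= \lnot \lnot C \lor ((C \to A) \to (B \leftrightarrow \lnot C))   [eliminate \to]
= \lnot \lnot C \lor \lnot (C \to A) \lor (B \leftrightarrow \lnot C)   [eliminate \to]
= \lnot \lnot C \lor \lnot (\lnot C \lor A) \lor (B \leftrightarrow \lnot C)   [eliminate \to]
= \lnot \lnot C \lor \lnot (\lnot C \lor A) \lor ((B \to \lnot C) \land (\lnot C \to B))   [eliminate \leftrightarrow]
= \lnot \lnot C \lor \lnot (\lnot C \lor A) \lor ((\lnot B \lor \lnot C) \land (\lnot C \to B))   [eliminate \to]
= \lnot \lnot C \lor \lnot (\lnot C \lor A) \lor ((\lnot B \lor \lnot C) \land (\lnot \lnot C \lor B))   [eliminate \to]
= C \lor \lnot (\lnot C \lor A) \lor ((\lnot B \lor \lnot C) \land (\lnot \lnot C \lor B))   [double negation]
= C \lor (\lnot \lnot C \land \lnot A) \lor ((\lnot B \lor \lnot C) \land (\lnot \lnot C \lor B))   [De Morgan]
= C \lor (C \land \lnot A) \lor ((\lnot B \lor \lnot C) \land (\lnot \lnot C \lor B))   [double negation]
= C \lor (C \land \lnot A) \lor ((\lnot B \lor \lnot C) \land (C \lor B))   [double negation]
= C \lor (C \land \lnot A) \lor (\lnot B \land C) \lor (\lnot B \land B) \lor (\lnot C \land C) \lor (\lnot C \land B)   [distribute \land over \lor]
= C \lor (\lnot C \land B)   [simplify]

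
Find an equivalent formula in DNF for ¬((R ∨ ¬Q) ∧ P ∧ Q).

(¬R ∧ Q) ∨ ¬P ∨ ¬Q

¬((R ∨ ¬Q) ∧ P ∧ Q)
≡ ¬(R ∨ ¬Q) ∨ ¬P ∨ ¬Q   [De Morgan]
≡ (¬R ∧ ¬¬Q) ∨ ¬P ∨ ¬Q   [De Morgan]
≡ (¬R ∧ Q) ∨ ¬P ∨ ¬Q   [double negation]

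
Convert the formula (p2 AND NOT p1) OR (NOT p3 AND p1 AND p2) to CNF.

(p2 AND NOT p1) OR (NOT p3 AND p1 AND p2)
≡ (p2 OR NOT p3) AND (p2 OR p1) AND (p2 OR p2) AND (NOT p1 OR NOT p3) AND (NOT p1 OR p1) AND (NOT p1 OR p2)   — distribute OR over AND
≡ p2 AND (NOT p1 OR NOT p3)   — simplify

p2 AND (NOT p1 OR NOT p3)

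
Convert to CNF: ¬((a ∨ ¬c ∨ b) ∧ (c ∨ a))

¬((a ∨ ¬c ∨ b) ∧ (c ∨ a))
⇔ ¬(a ∨ ¬c ∨ b) ∨ ¬(c ∨ a)   [De Morgan]
⇔ ¬a ∧ ¬¬c ∧ ¬b ∨ ¬(c ∨ a)   [De Morgan]
⇔ ¬a ∧ c ∧ ¬b ∨ ¬(c ∨ a)   [double negation]
⇔ ¬a ∧ c ∧ ¬b ∨ ¬c ∧ ¬a   [De Morgan]
⇔ (¬a ∨ ¬c) ∧ (¬a ∨ ¬a) ∧ (c ∨ ¬c) ∧ (c ∨ ¬a) ∧ (¬b ∨ ¬c) ∧ (¬b ∨ ¬a)   [distribute ∨ over ∧]
⇔ ¬a ∧ (¬b ∨ ¬c)   [simplify]

¬a ∧ (¬b ∨ ¬c)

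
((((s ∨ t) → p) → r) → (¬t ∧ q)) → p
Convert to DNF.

(s ∧ ¬p ∧ ¬q) ∨ (t ∧ ¬p) ∨ (r ∧ t) ∨ (r ∧ ¬q) ∨ p

((((s ∨ t) → p) → r) → (¬t ∧ q)) → p
⇔ ¬((((s ∨ t) → p) → r) → (¬t ∧ q)) ∨ p   [eliminate →]
⇔ ¬(¬(((s ∨ t) → p) → r) ∨ (¬t ∧ q)) ∨ p   [eliminate →]
⇔ ¬(¬(¬((s ∨ t) → p) ∨ r) ∨ (¬t ∧ q)) ∨ p   [eliminate →]
⇔ ¬(¬(¬(¬(s ∨ t) ∨ p) ∨ r) ∨ (¬t ∧ q)) ∨ p   [eliminate →]
⇔ (¬¬(¬(¬(s ∨ t) ∨ p) ∨ r) ∧ ¬(¬t ∧ q)) ∨ p   [De Morgan]
⇔ ((¬(¬(s ∨ t) ∨ p) ∨ r) ∧ ¬(¬t ∧ q)) ∨ p   [double negation]
⇔ (((¬¬(s ∨ t) ∧ ¬p) ∨ r) ∧ ¬(¬t ∧ q)) ∨ p   [De Morgan]
⇔ ((((s ∨ t) ∧ ¬p) ∨ r) ∧ ¬(¬t ∧ q)) ∨ p   [double negation]
⇔ ((((s ∨ t) ∧ ¬p) ∨ r) ∧ (¬¬t ∨ ¬q)) ∨ p   [De Morgan]
⇔ ((((s ∨ t) ∧ ¬p) ∨ r) ∧ (t ∨ ¬q)) ∨ p   [double negation]
⇔ (s ∧ ¬p ∧ t) ∨ (s ∧ ¬p ∧ ¬q) ∨ (t ∧ ¬p ∧ t) ∨ (t ∧ ¬p ∧ ¬q) ∨ (r ∧ t) ∨ (r ∧ ¬q) ∨ p   [distribute ∧ over ∨]
⇔ (s ∧ ¬p ∧ ¬q) ∨ (t ∧ ¬p) ∨ (r ∧ t) ∨ (r ∧ ¬q) ∨ p   [simplify]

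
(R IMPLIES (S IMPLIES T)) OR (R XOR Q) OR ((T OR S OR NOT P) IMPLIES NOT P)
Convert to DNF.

(R IMPLIES (S IMPLIES T)) OR (R XOR Q) OR ((T OR S OR NOT P) IMPLIES NOT P)
≡ NOT R OR (S IMPLIES T) OR (R XOR Q) OR ((T OR S OR NOT P) IMPLIES NOT P)   [eliminate IMPLIES]
≡ NOT R OR NOT S OR T OR (R XOR Q) OR ((T OR S OR NOT P) IMPLIES NOT P)   [eliminate IMPLIES]
≡ NOT R OR NOT S OR T OR (R AND NOT Q) OR (NOT R AND Q) OR ((T OR S OR NOT P) IMPLIES NOT P)   [expand XOR]
≡ NOT R OR NOT S OR T OR (R AND NOT Q) OR (NOT R AND Q) OR NOT (T OR S OR NOT P) OR NOT P   [eliminate IMPLIES]
≡ NOT R OR NOT S OR T OR (R AND NOT Q) OR (NOT R AND Q) OR (NOT T AND NOT S AND NOT NOT P) OR NOT P   [De Morgan]
≡ NOT R OR NOT S OR T OR (R AND NOT Q) OR (NOT R AND Q) OR (NOT T AND NOT S AND P) OR NOT P   [double negation]
≡ NOT R OR NOT S OR T OR (R AND NOT Q) OR NOT P   [simplify]

NOT R OR NOT S OR T OR (R AND NOT Q) OR NOT P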